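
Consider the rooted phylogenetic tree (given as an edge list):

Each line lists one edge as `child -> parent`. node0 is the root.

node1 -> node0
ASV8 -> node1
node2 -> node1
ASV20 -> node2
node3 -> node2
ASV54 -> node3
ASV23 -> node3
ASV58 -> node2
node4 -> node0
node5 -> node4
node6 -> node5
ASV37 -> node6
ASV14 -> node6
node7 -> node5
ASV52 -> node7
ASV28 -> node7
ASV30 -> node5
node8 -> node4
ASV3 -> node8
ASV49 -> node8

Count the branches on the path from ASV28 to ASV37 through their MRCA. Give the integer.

4

The MRCA of ASV28 and ASV37 is the node subtending ((ASV37,ASV14),(ASV52,ASV28),ASV30).
From ASV28 up to that node: 2 branches. From ASV37 up to the same node: 2 branches. Total: 2 + 2 = 4.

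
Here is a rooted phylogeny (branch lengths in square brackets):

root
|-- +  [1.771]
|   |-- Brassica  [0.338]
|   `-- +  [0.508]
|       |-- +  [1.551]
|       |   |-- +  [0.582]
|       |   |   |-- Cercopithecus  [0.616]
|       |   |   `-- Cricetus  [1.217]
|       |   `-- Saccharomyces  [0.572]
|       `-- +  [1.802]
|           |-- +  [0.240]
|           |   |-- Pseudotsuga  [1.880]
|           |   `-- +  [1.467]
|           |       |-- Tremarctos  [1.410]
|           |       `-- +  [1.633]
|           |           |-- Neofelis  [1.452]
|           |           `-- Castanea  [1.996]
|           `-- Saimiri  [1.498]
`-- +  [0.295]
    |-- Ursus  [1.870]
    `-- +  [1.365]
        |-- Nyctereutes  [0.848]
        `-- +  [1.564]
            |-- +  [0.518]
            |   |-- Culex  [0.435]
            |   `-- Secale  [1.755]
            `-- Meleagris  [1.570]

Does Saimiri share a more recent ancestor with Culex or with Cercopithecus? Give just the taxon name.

Cercopithecus

The MRCA of Saimiri and Cercopithecus subtends (((Cercopithecus,Cricetus),Saccharomyces),((Pseudotsuga,(Tremarctos,(Neofelis,Castanea))),Saimiri)) (8 taxa).
The MRCA of Saimiri and Culex is the root, subtending the entire tree (14 taxa).
The first is nested inside the second, so Saimiri shares a more recent common ancestor with Cercopithecus.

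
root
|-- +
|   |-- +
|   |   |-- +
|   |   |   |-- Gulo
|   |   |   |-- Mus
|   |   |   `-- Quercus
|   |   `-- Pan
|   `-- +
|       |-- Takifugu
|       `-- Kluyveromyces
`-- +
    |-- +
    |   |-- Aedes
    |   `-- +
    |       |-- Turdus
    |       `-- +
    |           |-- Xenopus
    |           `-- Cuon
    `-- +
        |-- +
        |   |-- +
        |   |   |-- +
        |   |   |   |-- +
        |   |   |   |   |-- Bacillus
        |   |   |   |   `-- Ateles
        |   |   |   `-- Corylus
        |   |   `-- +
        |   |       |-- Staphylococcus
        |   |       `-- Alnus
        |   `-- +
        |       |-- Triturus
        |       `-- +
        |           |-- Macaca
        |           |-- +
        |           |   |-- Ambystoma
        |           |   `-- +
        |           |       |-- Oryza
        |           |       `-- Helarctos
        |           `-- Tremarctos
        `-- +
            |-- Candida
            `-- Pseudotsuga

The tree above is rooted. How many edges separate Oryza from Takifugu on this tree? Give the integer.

11

The MRCA of Oryza and Takifugu is the root of the tree.
From Oryza up to that node: 8 branches. From Takifugu up to the same node: 3 branches. Total: 8 + 3 = 11.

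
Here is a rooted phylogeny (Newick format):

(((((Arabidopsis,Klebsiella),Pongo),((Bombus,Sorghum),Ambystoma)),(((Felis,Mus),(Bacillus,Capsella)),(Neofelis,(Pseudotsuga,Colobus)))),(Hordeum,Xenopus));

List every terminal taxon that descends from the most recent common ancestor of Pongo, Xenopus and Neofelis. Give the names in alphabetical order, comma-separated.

Tracing Pongo: it sits inside ((Arabidopsis,Klebsiella),Pongo).
Tracing Xenopus: it sits inside (Hordeum,Xenopus).
Tracing Neofelis: it sits inside (Neofelis,(Pseudotsuga,Colobus)).
The smallest clade enclosing all 3 is the whole tree (their MRCA is the root), so the answer is all 15 tips in alphabetical order.

Ambystoma, Arabidopsis, Bacillus, Bombus, Capsella, Colobus, Felis, Hordeum, Klebsiella, Mus, Neofelis, Pongo, Pseudotsuga, Sorghum, Xenopus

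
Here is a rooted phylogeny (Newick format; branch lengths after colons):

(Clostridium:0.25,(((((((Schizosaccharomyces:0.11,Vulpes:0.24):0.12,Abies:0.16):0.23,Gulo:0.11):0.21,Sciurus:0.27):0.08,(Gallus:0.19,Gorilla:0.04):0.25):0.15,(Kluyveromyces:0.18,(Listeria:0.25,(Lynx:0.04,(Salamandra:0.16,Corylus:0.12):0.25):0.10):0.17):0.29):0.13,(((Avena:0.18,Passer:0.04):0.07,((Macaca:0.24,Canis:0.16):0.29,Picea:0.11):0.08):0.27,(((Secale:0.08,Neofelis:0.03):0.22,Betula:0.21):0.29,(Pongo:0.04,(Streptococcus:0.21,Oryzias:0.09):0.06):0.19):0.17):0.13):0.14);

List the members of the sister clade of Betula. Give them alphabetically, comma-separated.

Neofelis, Secale

Betula attaches to the tree at the node subtending ((Secale,Neofelis),Betula).
The other lineage descending from that same node — the sister group — is (Secale,Neofelis); its 2 tips in alphabetical order are the answer.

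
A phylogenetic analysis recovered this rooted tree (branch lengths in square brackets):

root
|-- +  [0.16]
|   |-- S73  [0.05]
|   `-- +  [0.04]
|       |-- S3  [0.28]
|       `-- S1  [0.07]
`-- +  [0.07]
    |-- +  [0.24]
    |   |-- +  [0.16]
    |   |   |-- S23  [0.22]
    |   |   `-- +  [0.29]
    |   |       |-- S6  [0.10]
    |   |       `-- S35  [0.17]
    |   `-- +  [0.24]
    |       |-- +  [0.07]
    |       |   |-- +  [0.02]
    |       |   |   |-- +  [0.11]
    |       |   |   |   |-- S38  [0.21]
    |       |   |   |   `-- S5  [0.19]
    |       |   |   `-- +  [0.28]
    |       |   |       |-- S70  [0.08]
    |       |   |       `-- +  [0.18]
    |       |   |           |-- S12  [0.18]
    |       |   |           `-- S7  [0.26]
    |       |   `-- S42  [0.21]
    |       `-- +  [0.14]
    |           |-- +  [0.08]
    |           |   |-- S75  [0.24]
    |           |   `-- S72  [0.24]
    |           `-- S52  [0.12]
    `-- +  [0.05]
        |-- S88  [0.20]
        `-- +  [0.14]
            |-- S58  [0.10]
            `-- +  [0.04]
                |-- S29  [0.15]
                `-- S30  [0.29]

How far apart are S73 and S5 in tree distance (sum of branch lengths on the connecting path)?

The path runs S73 → … → MRCA → … → S5; the MRCA is the root of the tree.
Branch lengths along that path: 0.05 + 0.16 + 0.07 + 0.24 + 0.24 + 0.07 + 0.02 + 0.11 + 0.19 = 1.15.

1.15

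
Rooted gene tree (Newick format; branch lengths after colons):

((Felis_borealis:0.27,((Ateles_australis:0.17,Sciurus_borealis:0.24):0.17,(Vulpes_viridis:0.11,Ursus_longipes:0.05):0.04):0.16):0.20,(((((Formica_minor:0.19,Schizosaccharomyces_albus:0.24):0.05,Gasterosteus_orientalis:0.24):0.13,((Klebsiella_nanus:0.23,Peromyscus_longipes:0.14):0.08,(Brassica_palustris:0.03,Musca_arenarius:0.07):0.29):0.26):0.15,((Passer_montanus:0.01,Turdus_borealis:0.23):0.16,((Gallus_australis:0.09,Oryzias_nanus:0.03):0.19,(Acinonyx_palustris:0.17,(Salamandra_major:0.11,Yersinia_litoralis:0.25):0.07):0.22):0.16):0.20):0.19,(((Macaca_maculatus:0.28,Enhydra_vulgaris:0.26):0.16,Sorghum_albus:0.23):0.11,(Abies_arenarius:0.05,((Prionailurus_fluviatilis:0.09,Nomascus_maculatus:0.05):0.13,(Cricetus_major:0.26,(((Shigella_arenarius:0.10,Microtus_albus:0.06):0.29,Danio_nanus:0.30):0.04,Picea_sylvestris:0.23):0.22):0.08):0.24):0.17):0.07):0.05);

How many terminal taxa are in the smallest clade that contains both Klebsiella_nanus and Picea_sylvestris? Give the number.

25

The MRCA of Klebsiella_nanus and Picea_sylvestris is the node subtending (((((Formica_minor,Schizosaccharomyces_albus),Gasterosteus_orientalis),((Klebsiella_nanus,Peromyscus_longipes),(Brassica_palustris,Musca_arenarius))),((Passer_montanus,Turdus_borealis),((Gallus_australis,Oryzias_nanus),(Acinonyx_palustris,(Salamandra_major,Yersinia_litoralis))))),(((Macaca_maculatus,Enhydra_vulgaris),Sorghum_albus),(Abies_arenarius,((Prionailurus_fluviatilis,Nomascus_maculatus),(Cricetus_major,(((Shigella_arenarius,Microtus_albus),Danio_nanus),Picea_sylvestris)))))).
That clade contains 25 terminal taxa: Abies_arenarius, Acinonyx_palustris, Brassica_palustris, Cricetus_major, Danio_nanus, Enhydra_vulgaris, Formica_minor, Gallus_australis, Gasterosteus_orientalis, Klebsiella_nanus, Macaca_maculatus, Microtus_albus, Musca_arenarius, Nomascus_maculatus, Oryzias_nanus, Passer_montanus, Peromyscus_longipes, Picea_sylvestris, Prionailurus_fluviatilis, Salamandra_major, Schizosaccharomyces_albus, Shigella_arenarius, Sorghum_albus, Turdus_borealis, Yersinia_litoralis.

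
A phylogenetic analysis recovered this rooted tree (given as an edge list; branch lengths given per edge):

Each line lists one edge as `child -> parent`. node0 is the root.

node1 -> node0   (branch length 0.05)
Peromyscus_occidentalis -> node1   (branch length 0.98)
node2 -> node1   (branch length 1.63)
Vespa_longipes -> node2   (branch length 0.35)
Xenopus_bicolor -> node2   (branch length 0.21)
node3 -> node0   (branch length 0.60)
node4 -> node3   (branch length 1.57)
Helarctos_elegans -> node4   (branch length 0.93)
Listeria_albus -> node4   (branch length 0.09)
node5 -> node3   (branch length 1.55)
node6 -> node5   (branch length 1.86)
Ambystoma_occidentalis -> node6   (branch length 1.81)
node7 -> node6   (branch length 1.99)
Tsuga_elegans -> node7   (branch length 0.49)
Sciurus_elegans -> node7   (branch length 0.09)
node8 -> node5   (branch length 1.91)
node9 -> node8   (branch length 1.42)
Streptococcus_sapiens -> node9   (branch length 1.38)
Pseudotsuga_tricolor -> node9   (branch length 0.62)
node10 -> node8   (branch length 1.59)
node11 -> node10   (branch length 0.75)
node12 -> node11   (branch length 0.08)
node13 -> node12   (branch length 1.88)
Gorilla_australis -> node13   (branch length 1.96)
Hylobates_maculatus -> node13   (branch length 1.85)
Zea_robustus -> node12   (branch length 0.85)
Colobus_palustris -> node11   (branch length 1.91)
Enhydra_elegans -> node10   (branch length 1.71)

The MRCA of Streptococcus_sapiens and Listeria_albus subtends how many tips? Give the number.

12

The MRCA of Streptococcus_sapiens and Listeria_albus is the node subtending ((Helarctos_elegans,Listeria_albus),((Ambystoma_occidentalis,(Tsuga_elegans,Sciurus_elegans)),((Streptococcus_sapiens,Pseudotsuga_tricolor),((((Gorilla_australis,Hylobates_maculatus),Zea_robustus),Colobus_palustris),Enhydra_elegans)))).
That clade contains 12 terminal taxa: Ambystoma_occidentalis, Colobus_palustris, Enhydra_elegans, Gorilla_australis, Helarctos_elegans, Hylobates_maculatus, Listeria_albus, Pseudotsuga_tricolor, Sciurus_elegans, Streptococcus_sapiens, Tsuga_elegans, Zea_robustus.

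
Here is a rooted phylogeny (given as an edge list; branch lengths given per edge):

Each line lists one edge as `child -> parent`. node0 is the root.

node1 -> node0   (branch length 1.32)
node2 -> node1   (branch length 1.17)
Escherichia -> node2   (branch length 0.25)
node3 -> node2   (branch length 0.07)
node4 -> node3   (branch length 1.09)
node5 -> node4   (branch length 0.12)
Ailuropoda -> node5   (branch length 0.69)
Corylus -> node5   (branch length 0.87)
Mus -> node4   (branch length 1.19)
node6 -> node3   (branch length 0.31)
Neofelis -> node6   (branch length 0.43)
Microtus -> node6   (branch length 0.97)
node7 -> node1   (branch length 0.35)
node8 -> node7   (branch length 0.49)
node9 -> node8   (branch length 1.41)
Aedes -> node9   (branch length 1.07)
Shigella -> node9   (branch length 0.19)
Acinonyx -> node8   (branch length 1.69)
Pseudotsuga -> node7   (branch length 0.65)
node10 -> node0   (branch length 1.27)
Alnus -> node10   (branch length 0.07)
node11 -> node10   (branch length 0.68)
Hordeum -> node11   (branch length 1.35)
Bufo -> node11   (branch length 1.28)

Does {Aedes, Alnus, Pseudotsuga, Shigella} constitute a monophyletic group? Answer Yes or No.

The MRCA of the listed taxa is the root, so the smallest clade containing them is the whole tree.
That clade also contains Acinonyx, Ailuropoda, Bufo, Corylus, Escherichia, Hordeum, Microtus, Mus, Neofelis, which are not in the proposed group, so the group is not monophyletic.

No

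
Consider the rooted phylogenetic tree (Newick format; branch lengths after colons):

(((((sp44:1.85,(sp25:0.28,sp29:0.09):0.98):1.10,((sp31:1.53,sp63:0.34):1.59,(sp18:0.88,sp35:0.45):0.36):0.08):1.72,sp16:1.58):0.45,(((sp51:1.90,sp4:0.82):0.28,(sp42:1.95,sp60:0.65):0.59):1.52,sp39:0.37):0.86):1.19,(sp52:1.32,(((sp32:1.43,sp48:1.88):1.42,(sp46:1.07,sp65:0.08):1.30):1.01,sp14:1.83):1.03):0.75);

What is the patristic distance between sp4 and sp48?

10.76

The path runs sp4 → … → MRCA → … → sp48; the MRCA is the root of the tree.
Branch lengths along that path: 0.82 + 0.28 + 1.52 + 0.86 + 1.19 + 0.75 + 1.03 + 1.01 + 1.42 + 1.88 = 10.76.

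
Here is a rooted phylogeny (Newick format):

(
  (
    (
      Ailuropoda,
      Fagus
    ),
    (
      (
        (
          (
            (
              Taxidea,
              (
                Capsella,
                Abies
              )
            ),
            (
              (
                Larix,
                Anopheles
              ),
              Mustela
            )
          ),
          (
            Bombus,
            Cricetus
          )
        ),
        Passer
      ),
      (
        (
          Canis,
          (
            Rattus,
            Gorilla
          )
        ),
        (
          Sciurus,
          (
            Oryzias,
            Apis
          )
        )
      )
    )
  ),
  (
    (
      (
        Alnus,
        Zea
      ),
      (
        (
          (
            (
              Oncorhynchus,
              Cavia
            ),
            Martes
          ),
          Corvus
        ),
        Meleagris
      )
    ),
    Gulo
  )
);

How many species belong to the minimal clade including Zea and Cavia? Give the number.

7

The MRCA of Zea and Cavia is the node subtending ((Alnus,Zea),((((Oncorhynchus,Cavia),Martes),Corvus),Meleagris)).
That clade contains 7 terminal taxa: Alnus, Cavia, Corvus, Martes, Meleagris, Oncorhynchus, Zea.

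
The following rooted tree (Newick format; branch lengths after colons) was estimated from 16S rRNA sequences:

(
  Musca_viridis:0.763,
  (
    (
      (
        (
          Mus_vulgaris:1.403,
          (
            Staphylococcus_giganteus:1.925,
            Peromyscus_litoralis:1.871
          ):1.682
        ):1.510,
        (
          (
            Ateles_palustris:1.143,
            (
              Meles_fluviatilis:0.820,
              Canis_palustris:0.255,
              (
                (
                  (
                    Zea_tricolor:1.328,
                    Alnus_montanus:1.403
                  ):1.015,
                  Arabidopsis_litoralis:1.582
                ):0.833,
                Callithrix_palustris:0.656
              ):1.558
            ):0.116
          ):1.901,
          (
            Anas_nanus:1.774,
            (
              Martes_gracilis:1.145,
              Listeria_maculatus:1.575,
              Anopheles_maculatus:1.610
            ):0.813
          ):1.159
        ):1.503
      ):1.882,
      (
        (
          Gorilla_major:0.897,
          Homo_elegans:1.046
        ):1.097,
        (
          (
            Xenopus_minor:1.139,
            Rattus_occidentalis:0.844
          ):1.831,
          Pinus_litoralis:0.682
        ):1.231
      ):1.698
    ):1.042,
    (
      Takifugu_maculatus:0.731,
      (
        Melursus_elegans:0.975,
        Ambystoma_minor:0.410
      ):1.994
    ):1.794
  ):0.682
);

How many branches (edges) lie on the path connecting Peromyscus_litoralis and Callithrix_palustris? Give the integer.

8

The MRCA of Peromyscus_litoralis and Callithrix_palustris is the node subtending ((Mus_vulgaris,(Staphylococcus_giganteus,Peromyscus_litoralis)),((Ateles_palustris,(Meles_fluviatilis,Canis_palustris,(((Zea_tricolor,Alnus_montanus),Arabidopsis_litoralis),Callithrix_palustris))),(Anas_nanus,(Martes_gracilis,Listeria_maculatus,Anopheles_maculatus)))).
From Peromyscus_litoralis up to that node: 3 branches. From Callithrix_palustris up to the same node: 5 branches. Total: 3 + 5 = 8.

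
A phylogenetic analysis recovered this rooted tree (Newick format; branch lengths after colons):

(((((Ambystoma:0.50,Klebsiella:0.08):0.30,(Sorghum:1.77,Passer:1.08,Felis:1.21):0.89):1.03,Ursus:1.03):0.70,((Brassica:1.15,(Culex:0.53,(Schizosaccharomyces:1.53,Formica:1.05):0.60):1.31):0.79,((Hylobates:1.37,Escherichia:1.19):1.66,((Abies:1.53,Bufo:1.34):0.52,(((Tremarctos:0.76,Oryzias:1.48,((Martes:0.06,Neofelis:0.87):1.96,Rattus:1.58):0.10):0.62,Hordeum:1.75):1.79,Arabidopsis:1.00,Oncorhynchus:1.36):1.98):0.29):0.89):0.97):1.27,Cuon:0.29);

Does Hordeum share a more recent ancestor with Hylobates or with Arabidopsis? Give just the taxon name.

The MRCA of Hordeum and Arabidopsis subtends (((Tremarctos,Oryzias,((Martes,Neofelis),Rattus)),Hordeum),Arabidopsis,Oncorhynchus) (8 taxa).
The MRCA of Hordeum and Hylobates subtends ((Hylobates,Escherichia),((Abies,Bufo),(((Tremarctos,Oryzias,((Martes,Neofelis),Rattus)),Hordeum),Arabidopsis,Oncorhynchus))) (12 taxa).
The first is nested inside the second, so Hordeum shares a more recent common ancestor with Arabidopsis.

Arabidopsis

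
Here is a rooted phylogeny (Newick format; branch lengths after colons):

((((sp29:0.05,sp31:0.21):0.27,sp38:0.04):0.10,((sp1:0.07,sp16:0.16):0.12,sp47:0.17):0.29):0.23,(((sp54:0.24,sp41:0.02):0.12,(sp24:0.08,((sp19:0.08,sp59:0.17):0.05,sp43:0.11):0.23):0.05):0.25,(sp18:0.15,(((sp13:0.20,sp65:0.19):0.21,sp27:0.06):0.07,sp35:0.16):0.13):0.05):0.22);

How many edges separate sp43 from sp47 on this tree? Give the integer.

The MRCA of sp43 and sp47 is the root of the tree.
From sp43 up to that node: 5 branches. From sp47 up to the same node: 3 branches. Total: 5 + 3 = 8.

8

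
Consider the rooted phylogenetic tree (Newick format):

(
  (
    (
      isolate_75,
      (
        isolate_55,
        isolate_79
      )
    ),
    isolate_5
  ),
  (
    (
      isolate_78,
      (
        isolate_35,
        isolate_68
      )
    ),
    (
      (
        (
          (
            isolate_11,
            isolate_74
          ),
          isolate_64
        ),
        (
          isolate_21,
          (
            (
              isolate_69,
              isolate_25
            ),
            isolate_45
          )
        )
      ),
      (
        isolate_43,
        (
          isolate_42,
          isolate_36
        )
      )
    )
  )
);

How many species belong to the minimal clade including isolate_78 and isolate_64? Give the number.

The MRCA of isolate_78 and isolate_64 is the node subtending ((isolate_78,(isolate_35,isolate_68)),((((isolate_11,isolate_74),isolate_64),(isolate_21,((isolate_69,isolate_25),isolate_45))),(isolate_43,(isolate_42,isolate_36)))).
That clade contains 13 terminal taxa: isolate_11, isolate_21, isolate_25, isolate_35, isolate_36, isolate_42, isolate_43, isolate_45, isolate_64, isolate_68, isolate_69, isolate_74, isolate_78.

13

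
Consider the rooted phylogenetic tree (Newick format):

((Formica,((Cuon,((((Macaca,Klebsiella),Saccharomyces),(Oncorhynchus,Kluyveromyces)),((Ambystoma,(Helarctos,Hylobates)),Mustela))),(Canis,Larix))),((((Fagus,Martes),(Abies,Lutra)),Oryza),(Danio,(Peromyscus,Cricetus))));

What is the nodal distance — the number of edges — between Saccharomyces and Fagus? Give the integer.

The MRCA of Saccharomyces and Fagus is the root of the tree.
From Saccharomyces up to that node: 7 branches. From Fagus up to the same node: 5 branches. Total: 7 + 5 = 12.

12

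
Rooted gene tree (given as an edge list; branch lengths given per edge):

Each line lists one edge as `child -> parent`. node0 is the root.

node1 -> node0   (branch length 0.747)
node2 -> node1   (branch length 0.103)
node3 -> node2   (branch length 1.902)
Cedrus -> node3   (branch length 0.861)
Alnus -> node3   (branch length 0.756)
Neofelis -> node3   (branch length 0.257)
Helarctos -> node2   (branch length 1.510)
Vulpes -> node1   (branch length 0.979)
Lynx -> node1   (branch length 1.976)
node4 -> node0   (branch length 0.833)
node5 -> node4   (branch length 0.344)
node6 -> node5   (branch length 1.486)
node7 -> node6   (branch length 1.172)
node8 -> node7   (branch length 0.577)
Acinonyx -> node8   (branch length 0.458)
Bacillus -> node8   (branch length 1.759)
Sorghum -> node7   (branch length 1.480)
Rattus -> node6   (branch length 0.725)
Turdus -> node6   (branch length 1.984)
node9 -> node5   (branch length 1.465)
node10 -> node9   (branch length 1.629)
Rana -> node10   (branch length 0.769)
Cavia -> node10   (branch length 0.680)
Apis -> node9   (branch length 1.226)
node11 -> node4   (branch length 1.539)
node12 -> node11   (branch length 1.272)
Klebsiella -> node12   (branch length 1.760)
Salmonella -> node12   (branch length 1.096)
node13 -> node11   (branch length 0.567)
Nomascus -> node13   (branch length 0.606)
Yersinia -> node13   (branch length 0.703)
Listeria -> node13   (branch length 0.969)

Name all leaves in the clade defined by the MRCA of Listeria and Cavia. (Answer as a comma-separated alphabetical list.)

Acinonyx, Apis, Bacillus, Cavia, Klebsiella, Listeria, Nomascus, Rana, Rattus, Salmonella, Sorghum, Turdus, Yersinia

Tracing Listeria: it sits inside (Nomascus,Yersinia,Listeria).
Tracing Cavia: it sits inside (Rana,Cavia).
The smallest clade enclosing both is (((((Acinonyx,Bacillus),Sorghum),Rattus,Turdus),((Rana,Cavia),Apis)),((Klebsiella,Salmonella),(Nomascus,Yersinia,Listeria))); the answer is its 13 terminal taxa in alphabetical order.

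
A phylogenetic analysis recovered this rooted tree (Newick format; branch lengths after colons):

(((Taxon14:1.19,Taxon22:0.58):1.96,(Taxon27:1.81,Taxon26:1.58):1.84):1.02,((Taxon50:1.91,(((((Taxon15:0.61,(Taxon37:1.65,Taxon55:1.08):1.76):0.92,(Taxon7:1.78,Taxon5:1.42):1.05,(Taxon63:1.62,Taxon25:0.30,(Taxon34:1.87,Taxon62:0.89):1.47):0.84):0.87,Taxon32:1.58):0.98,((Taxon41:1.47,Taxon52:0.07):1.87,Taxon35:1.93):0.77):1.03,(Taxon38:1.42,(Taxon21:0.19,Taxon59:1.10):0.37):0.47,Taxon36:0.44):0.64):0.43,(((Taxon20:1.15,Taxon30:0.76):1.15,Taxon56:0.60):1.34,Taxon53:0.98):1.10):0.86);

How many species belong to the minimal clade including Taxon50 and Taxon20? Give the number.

The MRCA of Taxon50 and Taxon20 is the node subtending ((Taxon50,(((((Taxon15,(Taxon37,Taxon55)),(Taxon7,Taxon5),(Taxon63,Taxon25,(Taxon34,Taxon62))),Taxon32),((Taxon41,Taxon52),Taxon35)),(Taxon38,(Taxon21,Taxon59)),Taxon36)),(((Taxon20,Taxon30),Taxon56),Taxon53)).
That clade contains 22 terminal taxa: Taxon15, Taxon20, Taxon21, Taxon25, Taxon30, Taxon32, Taxon34, Taxon35, Taxon36, Taxon37, Taxon38, Taxon41, Taxon5, Taxon50, Taxon52, Taxon53, Taxon55, Taxon56, Taxon59, Taxon62, Taxon63, Taxon7.

22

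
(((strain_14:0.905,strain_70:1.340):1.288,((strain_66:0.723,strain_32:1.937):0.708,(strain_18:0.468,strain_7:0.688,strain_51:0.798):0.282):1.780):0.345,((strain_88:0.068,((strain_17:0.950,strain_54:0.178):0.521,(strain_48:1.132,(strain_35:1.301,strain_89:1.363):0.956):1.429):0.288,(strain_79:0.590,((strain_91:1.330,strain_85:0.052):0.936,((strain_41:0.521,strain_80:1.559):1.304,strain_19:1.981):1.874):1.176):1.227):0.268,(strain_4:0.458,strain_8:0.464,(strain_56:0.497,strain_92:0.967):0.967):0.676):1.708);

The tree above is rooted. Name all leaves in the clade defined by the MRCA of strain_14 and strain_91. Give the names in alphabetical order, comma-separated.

strain_14, strain_17, strain_18, strain_19, strain_32, strain_35, strain_4, strain_41, strain_48, strain_51, strain_54, strain_56, strain_66, strain_7, strain_70, strain_79, strain_8, strain_80, strain_85, strain_88, strain_89, strain_91, strain_92

Tracing strain_14: it sits inside (strain_14,strain_70).
Tracing strain_91: it sits inside (strain_91,strain_85).
The smallest clade enclosing both is the whole tree (their MRCA is the root), so the answer is all 23 tips in alphabetical order.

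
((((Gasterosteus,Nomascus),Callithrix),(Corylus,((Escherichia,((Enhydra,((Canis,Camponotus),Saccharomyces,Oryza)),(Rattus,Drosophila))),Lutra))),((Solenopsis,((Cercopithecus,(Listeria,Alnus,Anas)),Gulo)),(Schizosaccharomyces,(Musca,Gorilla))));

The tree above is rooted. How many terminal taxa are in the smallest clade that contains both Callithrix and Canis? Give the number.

The MRCA of Callithrix and Canis is the node subtending (((Gasterosteus,Nomascus),Callithrix),(Corylus,((Escherichia,((Enhydra,((Canis,Camponotus),Saccharomyces,Oryza)),(Rattus,Drosophila))),Lutra))).
That clade contains 13 terminal taxa: Callithrix, Camponotus, Canis, Corylus, Drosophila, Enhydra, Escherichia, Gasterosteus, Lutra, Nomascus, Oryza, Rattus, Saccharomyces.

13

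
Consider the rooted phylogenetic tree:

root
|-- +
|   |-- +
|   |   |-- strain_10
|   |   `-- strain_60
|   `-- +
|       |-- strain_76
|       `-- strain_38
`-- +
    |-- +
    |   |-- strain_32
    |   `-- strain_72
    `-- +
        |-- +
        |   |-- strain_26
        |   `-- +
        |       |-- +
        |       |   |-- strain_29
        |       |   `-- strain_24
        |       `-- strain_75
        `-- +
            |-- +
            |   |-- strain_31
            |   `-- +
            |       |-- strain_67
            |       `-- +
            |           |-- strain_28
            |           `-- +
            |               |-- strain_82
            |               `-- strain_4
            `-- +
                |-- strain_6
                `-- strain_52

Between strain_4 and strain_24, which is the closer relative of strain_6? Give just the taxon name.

strain_4

The MRCA of strain_6 and strain_4 subtends ((strain_31,(strain_67,(strain_28,(strain_82,strain_4)))),(strain_6,strain_52)) (7 taxa).
The MRCA of strain_6 and strain_24 subtends ((strain_26,((strain_29,strain_24),strain_75)),((strain_31,(strain_67,(strain_28,(strain_82,strain_4)))),(strain_6,strain_52))) (11 taxa).
The first is nested inside the second, so strain_6 shares a more recent common ancestor with strain_4.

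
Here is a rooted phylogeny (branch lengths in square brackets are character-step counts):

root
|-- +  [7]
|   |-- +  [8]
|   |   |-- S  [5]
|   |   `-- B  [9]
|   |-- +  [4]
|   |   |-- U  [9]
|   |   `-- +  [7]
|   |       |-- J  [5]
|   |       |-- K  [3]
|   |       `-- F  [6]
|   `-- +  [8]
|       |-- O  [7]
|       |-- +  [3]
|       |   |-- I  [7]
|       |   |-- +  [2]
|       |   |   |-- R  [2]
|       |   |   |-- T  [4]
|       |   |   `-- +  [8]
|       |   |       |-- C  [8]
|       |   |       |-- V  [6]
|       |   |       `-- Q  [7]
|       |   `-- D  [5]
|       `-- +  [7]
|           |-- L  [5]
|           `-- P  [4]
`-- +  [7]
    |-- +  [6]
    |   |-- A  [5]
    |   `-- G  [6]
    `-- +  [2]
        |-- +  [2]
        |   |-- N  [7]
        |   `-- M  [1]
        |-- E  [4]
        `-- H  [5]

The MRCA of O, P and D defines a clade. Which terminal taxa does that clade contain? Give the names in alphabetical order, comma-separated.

Tracing O: it sits inside (O,(I,(R,T,(C,V,Q)),D),(L,P)).
Tracing P: it sits inside (L,P).
Tracing D: it sits inside (I,(R,T,(C,V,Q)),D).
The smallest clade enclosing all 3 is (O,(I,(R,T,(C,V,Q)),D),(L,P)); the answer is its 10 terminal taxa in alphabetical order.

C, D, I, L, O, P, Q, R, T, V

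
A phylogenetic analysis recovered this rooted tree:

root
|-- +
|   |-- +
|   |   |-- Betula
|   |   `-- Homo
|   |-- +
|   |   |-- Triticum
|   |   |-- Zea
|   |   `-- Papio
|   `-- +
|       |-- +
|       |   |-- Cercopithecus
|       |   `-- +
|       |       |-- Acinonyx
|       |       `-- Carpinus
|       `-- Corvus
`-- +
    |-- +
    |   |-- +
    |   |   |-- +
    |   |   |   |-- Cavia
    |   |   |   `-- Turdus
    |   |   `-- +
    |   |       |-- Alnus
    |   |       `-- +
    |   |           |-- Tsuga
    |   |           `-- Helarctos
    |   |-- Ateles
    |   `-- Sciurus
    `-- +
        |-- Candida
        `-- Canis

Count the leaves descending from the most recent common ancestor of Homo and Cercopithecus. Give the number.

9

The MRCA of Homo and Cercopithecus is the node subtending ((Betula,Homo),(Triticum,Zea,Papio),((Cercopithecus,(Acinonyx,Carpinus)),Corvus)).
That clade contains 9 terminal taxa: Acinonyx, Betula, Carpinus, Cercopithecus, Corvus, Homo, Papio, Triticum, Zea.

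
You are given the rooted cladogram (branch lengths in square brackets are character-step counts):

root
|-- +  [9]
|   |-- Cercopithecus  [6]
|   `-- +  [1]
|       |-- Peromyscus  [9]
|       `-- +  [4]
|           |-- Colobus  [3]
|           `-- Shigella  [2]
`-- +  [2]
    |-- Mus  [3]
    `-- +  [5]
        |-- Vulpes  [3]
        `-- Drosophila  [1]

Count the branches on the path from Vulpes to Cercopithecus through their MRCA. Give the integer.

The MRCA of Vulpes and Cercopithecus is the root of the tree.
From Vulpes up to that node: 3 branches. From Cercopithecus up to the same node: 2 branches. Total: 3 + 2 = 5.

5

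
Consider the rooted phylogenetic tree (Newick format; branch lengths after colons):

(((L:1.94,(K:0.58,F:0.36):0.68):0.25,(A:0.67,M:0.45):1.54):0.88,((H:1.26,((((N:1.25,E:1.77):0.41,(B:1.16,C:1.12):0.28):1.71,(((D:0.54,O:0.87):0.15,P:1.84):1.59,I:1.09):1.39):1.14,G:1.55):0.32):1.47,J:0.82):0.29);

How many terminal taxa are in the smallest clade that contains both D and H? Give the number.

10

The MRCA of D and H is the node subtending (H,((((N,E),(B,C)),(((D,O),P),I)),G)).
That clade contains 10 terminal taxa: B, C, D, E, G, H, I, N, O, P.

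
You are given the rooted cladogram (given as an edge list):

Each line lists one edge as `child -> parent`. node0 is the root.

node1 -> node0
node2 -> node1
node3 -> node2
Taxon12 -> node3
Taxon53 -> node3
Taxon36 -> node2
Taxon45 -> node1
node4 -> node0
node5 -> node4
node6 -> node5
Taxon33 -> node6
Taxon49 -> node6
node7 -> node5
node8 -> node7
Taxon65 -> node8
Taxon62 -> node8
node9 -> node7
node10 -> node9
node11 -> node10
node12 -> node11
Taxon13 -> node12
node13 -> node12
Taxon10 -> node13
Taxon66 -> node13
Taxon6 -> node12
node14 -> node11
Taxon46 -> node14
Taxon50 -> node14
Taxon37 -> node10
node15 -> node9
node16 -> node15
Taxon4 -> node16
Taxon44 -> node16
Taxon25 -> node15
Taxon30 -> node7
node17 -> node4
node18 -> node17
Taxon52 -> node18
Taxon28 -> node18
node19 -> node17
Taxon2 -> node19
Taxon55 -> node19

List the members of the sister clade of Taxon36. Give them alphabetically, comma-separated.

Taxon12, Taxon53

Taxon36 attaches to the tree at the node subtending ((Taxon12,Taxon53),Taxon36).
The other lineage descending from that same node — the sister group — is (Taxon12,Taxon53); its 2 tips in alphabetical order are the answer.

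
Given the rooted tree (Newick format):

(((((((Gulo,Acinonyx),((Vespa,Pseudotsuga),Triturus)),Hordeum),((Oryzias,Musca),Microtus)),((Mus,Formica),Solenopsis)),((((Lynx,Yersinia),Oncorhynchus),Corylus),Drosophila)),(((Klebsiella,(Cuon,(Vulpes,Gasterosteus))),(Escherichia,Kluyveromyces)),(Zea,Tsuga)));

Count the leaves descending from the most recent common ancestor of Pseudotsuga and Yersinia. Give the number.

17

The MRCA of Pseudotsuga and Yersinia is the node subtending ((((((Gulo,Acinonyx),((Vespa,Pseudotsuga),Triturus)),Hordeum),((Oryzias,Musca),Microtus)),((Mus,Formica),Solenopsis)),((((Lynx,Yersinia),Oncorhynchus),Corylus),Drosophila)).
That clade contains 17 terminal taxa: Acinonyx, Corylus, Drosophila, Formica, Gulo, Hordeum, Lynx, Microtus, Mus, Musca, Oncorhynchus, Oryzias, Pseudotsuga, Solenopsis, Triturus, Vespa, Yersinia.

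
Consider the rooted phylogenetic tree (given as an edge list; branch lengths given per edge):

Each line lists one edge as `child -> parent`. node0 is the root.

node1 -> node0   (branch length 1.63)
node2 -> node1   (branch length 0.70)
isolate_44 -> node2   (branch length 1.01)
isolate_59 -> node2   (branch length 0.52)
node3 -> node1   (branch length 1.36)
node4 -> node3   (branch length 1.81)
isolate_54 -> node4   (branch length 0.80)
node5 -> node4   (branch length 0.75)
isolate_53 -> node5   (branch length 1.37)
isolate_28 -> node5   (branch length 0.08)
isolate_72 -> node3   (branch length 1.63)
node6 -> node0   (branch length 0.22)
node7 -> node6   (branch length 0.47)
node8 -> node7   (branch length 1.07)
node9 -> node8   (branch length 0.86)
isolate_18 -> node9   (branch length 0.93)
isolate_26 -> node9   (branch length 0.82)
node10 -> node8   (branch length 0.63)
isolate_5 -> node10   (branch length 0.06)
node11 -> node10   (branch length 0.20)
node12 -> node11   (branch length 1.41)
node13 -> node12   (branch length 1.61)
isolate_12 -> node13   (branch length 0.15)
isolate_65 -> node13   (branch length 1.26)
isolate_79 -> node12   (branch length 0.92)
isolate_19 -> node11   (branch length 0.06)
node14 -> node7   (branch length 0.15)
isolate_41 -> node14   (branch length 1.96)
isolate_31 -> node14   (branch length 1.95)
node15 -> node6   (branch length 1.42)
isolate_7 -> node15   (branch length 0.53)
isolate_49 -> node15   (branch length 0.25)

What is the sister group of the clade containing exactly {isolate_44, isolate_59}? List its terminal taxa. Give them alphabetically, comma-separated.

The clade containing exactly {isolate_44, isolate_59} attaches to the tree at the node subtending ((isolate_44,isolate_59),((isolate_54,(isolate_53,isolate_28)),isolate_72)).
The other lineage descending from that same node — the sister group — is ((isolate_54,(isolate_53,isolate_28)),isolate_72); its 4 tips in alphabetical order are the answer.

isolate_28, isolate_53, isolate_54, isolate_72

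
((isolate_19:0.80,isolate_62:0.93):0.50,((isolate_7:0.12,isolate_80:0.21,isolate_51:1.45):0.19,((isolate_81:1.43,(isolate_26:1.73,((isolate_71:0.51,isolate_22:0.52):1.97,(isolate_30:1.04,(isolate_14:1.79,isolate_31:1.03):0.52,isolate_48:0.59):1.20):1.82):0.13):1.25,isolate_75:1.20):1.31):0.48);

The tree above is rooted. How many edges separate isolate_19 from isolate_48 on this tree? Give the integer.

The MRCA of isolate_19 and isolate_48 is the root of the tree.
From isolate_19 up to that node: 2 branches. From isolate_48 up to the same node: 7 branches. Total: 2 + 7 = 9.

9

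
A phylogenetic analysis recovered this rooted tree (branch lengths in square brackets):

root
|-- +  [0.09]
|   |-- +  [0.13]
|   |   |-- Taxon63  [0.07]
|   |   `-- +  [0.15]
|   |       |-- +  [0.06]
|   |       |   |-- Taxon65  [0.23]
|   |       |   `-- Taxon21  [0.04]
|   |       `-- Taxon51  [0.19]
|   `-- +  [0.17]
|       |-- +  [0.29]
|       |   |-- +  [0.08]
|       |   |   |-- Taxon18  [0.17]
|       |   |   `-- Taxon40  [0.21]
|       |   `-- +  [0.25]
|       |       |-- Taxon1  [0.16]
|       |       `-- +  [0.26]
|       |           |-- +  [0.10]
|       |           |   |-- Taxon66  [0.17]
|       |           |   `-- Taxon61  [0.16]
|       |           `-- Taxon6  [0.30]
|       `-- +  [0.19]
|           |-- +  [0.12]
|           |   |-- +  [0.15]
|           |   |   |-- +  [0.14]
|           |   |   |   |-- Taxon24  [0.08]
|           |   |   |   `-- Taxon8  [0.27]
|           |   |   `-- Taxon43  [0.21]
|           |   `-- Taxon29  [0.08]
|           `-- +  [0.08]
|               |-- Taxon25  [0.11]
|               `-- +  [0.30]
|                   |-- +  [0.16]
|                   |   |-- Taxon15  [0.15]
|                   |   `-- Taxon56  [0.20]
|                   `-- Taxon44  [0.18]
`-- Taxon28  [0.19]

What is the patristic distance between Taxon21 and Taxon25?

The path runs Taxon21 → … → MRCA → … → Taxon25; the MRCA is the node subtending ((Taxon63,((Taxon65,Taxon21),Taxon51)),(((Taxon18,Taxon40),(Taxon1,((Taxon66,Taxon61),Taxon6))),((((Taxon24,Taxon8),Taxon43),Taxon29),(Taxon25,((Taxon15,Taxon56),Taxon44))))).
Branch lengths along that path: 0.04 + 0.06 + 0.15 + 0.13 + 0.17 + 0.19 + 0.08 + 0.11 = 0.93.

0.93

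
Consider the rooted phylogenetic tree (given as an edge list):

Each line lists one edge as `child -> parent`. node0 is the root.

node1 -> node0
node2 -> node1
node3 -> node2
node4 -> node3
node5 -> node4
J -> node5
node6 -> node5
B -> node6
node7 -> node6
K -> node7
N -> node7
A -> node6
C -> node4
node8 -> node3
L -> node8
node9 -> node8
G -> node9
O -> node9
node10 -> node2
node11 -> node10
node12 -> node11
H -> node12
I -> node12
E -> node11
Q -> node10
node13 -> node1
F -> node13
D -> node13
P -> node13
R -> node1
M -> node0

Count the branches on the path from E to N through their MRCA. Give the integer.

9

The MRCA of E and N is the node subtending ((((J,(B,(K,N),A)),C),(L,(G,O))),(((H,I),E),Q)).
From E up to that node: 3 branches. From N up to the same node: 6 branches. Total: 3 + 6 = 9.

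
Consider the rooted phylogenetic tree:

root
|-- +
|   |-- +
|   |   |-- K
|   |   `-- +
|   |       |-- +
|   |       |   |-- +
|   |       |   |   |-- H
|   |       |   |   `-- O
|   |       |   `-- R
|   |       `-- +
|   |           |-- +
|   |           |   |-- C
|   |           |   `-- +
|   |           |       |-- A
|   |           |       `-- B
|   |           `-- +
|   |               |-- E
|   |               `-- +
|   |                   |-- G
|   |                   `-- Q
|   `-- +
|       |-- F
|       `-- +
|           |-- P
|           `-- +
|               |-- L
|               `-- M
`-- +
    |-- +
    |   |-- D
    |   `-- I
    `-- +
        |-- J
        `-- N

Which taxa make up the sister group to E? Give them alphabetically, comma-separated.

G, Q

E attaches to the tree at the node subtending (E,(G,Q)).
The other lineage descending from that same node — the sister group — is (G,Q); its 2 tips in alphabetical order are the answer.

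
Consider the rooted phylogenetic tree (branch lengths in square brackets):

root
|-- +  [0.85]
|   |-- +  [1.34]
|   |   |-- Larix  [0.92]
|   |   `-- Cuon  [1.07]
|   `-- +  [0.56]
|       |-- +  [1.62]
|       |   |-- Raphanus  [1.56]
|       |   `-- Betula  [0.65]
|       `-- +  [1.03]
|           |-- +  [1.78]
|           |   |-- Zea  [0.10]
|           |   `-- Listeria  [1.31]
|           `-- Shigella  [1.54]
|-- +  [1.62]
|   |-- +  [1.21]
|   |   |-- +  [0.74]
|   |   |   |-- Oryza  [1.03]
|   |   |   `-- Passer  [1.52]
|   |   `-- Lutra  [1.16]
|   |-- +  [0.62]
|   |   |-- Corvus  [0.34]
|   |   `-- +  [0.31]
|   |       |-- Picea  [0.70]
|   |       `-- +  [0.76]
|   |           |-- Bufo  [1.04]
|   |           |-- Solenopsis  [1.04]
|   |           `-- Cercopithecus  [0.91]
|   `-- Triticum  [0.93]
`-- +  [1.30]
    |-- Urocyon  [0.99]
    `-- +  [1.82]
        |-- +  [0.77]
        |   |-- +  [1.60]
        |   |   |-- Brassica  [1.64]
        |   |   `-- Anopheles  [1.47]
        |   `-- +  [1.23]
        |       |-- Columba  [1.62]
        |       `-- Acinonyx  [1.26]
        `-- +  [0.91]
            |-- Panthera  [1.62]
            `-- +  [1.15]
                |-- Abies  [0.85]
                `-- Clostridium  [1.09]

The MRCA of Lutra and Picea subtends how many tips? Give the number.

9

The MRCA of Lutra and Picea is the node subtending (((Oryza,Passer),Lutra),(Corvus,(Picea,(Bufo,Solenopsis,Cercopithecus))),Triticum).
That clade contains 9 terminal taxa: Bufo, Cercopithecus, Corvus, Lutra, Oryza, Passer, Picea, Solenopsis, Triticum.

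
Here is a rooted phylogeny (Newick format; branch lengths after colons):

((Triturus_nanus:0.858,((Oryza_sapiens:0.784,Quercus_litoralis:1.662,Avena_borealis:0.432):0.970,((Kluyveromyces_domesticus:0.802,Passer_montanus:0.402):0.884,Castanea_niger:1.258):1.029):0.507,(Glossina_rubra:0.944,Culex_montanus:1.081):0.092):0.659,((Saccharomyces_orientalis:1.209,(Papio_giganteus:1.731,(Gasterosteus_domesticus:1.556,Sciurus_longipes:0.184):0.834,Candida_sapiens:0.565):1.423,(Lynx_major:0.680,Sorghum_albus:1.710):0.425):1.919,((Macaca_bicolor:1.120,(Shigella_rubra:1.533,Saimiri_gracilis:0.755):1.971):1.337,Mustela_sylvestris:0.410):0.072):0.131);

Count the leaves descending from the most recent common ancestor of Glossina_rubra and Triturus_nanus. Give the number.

The MRCA of Glossina_rubra and Triturus_nanus is the node subtending (Triturus_nanus,((Oryza_sapiens,Quercus_litoralis,Avena_borealis),((Kluyveromyces_domesticus,Passer_montanus),Castanea_niger)),(Glossina_rubra,Culex_montanus)).
That clade contains 9 terminal taxa: Avena_borealis, Castanea_niger, Culex_montanus, Glossina_rubra, Kluyveromyces_domesticus, Oryza_sapiens, Passer_montanus, Quercus_litoralis, Triturus_nanus.

9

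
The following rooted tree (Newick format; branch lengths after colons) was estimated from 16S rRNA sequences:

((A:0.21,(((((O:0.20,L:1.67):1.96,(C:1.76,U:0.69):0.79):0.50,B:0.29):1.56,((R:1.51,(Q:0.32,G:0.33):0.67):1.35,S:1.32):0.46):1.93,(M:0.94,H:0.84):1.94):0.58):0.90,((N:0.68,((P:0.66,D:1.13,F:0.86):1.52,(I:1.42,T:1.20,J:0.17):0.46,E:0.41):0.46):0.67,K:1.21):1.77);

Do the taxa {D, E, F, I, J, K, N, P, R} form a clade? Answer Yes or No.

The MRCA of the listed taxa is the root, so the smallest clade containing them is the whole tree.
That clade also contains A, B, C, G, H, L, M, O, Q, S, T, U, which are not in the proposed group, so the group is not monophyletic.

No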